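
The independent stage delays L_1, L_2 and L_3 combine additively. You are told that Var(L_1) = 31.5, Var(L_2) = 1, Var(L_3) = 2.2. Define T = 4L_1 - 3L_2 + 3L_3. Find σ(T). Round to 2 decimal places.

23.08

By independence, Var(T) = (4)²Var(L_1) + (-3)²Var(L_2) + (3)²Var(L_3)
= (4)²·31.5 + (-3)²·1 + (3)²·2.2 = 532.8
σ(T) = √532.8 ≈ 23.08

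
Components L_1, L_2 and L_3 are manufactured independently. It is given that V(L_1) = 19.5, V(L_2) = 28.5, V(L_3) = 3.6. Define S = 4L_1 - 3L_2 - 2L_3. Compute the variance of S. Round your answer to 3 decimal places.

By independence, V(S) = (4)²V(L_1) + (-3)²V(L_2) + (-2)²V(L_3)
= (4)²·19.5 + (-3)²·28.5 + (-2)²·3.6 = 582.9

582.900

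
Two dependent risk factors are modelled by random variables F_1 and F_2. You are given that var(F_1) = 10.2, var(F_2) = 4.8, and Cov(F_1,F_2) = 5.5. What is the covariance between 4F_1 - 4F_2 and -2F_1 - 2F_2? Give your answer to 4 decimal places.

-43.2000

Cov(4F_1 - 4F_2, -2F_1 - 2F_2) = (4)(-2)var(F_1) + (-4)(-2)var(F_2) + [(4)(-2) + (-4)(-2)]Cov(F_1,F_2)
= -8·10.2 + 8·4.8 + 0·5.5 = -43.2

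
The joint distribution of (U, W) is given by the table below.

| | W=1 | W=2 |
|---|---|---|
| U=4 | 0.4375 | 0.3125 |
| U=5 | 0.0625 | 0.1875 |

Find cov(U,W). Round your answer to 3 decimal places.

E[U] = 4.25,  E[W] = 1.5
E[UW] = 6.4375
cov(U,W) = E[UW] − E[U]E[W] = 6.4375 − (4.25)(1.5) = 0.0625

0.063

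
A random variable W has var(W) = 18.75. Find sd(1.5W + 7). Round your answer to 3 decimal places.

6.495

var(1.5W + 7) = (1.5)²·18.75 = 42.1875
sd(1.5W + 7) = √42.1875 ≈ 6.495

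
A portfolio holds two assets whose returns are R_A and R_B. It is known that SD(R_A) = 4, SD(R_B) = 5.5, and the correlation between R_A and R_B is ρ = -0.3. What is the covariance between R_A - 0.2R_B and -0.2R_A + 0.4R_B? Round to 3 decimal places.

var(R_A) = (4)² = 16;  var(R_B) = (5.5)² = 30.25
cov(R_A,R_B) = ρ·SD(R_A)·SD(R_B) = -0.3·4·5.5 = -6.6
cov(R_A - 0.2R_B, -0.2R_A + 0.4R_B) = (1)(-0.2)var(R_A) + (-0.2)(0.4)var(R_B) + [(1)(0.4) + (-0.2)(-0.2)]cov(R_A,R_B)
= -0.2·16 + -0.08·30.25 + 0.44·-6.6 = -8.524

-8.524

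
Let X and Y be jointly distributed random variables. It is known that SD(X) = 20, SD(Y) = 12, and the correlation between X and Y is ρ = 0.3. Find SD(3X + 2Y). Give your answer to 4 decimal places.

70.9930

V(X) = (20)² = 400;  V(Y) = (12)² = 144
cov(X,Y) = ρ·SD(X)·SD(Y) = 0.3·20·12 = 72
V(3X + 2Y) = (3)²·V(X) + (2)²·V(Y) + 2·(3)·(2)·cov(X,Y)
= 9·400 + 4·144 + 12·72 = 5040
SD(3X + 2Y) = √5040 ≈ 70.9930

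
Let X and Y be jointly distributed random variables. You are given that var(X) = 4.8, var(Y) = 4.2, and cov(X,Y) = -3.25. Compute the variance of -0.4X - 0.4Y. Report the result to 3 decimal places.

var(-0.4X - 0.4Y) = (-0.4)²·var(X) + (-0.4)²·var(Y) + 2·(-0.4)·(-0.4)·cov(X,Y)
= 0.16·4.8 + 0.16·4.2 + 0.32·-3.25 = 0.4

0.400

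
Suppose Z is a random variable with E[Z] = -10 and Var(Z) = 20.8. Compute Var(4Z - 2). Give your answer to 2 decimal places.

332.80

Var(4Z - 2) = (4)²·Var(Z) = 16·20.8 = 332.8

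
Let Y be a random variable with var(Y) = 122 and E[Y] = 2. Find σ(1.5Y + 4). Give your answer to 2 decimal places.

16.57

var(1.5Y + 4) = (1.5)²·122 = 274.5
σ(1.5Y + 4) = √274.5 ≈ 16.57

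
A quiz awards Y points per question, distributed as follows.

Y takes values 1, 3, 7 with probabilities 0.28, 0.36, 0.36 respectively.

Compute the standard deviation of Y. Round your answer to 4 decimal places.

E[Y] = (1)(0.28) + (3)(0.36) + (7)(0.36) = 3.88
E[Y²] = (1)²(0.28) + (3)²(0.36) + (7)²(0.36) = 21.16
Var(Y) = E[Y²] − (E[Y])² = 21.16 − (3.88)² = 6.1056
SD(Y) = √6.1056 ≈ 2.4710

2.4710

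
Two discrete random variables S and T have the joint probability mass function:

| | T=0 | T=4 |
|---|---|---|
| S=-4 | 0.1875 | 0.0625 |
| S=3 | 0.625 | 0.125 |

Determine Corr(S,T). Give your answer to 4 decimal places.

E[S] = 1.25,  E[T] = 0.75
E[ST] = 0.5
cov(S,T) = E[ST] − E[S]E[T] = 0.5 − (1.25)(0.75) = -0.4375
Var(S) = 9.1875,  Var(T) = 2.4375
ρ = -0.4375 / √(9.1875·2.4375) ≈ -0.0925

-0.0925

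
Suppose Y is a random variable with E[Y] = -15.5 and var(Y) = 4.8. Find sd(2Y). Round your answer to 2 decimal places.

var(2Y) = (2)²·4.8 = 19.2
sd(2Y) = √19.2 ≈ 4.38

4.38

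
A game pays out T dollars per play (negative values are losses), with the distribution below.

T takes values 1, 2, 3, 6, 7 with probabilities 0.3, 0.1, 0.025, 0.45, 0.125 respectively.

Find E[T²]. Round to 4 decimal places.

E[T²] = (1)²(0.3) + (2)²(0.1) + (3)²(0.025) + (6)²(0.45) + (7)²(0.125) = 23.25

23.2500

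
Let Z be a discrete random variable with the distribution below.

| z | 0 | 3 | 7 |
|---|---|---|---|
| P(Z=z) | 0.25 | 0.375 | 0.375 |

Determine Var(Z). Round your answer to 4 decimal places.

E[Z] = (0)(0.25) + (3)(0.375) + (7)(0.375) = 3.75
E[Z²] = (0)²(0.25) + (3)²(0.375) + (7)²(0.375) = 21.75
Var(Z) = E[Z²] − (E[Z])² = 21.75 − (3.75)² = 7.6875

7.6875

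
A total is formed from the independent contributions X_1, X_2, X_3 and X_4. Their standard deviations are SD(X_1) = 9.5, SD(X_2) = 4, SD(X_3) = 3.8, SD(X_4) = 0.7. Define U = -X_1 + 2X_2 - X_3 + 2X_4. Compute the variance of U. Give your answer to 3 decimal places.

Var(X_1) = 90.25, Var(X_2) = 16, Var(X_3) = 14.44, Var(X_4) = 0.49
By independence, Var(U) = (-1)²Var(X_1) + (2)²Var(X_2) + (-1)²Var(X_3) + (2)²Var(X_4)
= (-1)²·90.25 + (2)²·16 + (-1)²·14.44 + (2)²·0.49 = 170.65

170.650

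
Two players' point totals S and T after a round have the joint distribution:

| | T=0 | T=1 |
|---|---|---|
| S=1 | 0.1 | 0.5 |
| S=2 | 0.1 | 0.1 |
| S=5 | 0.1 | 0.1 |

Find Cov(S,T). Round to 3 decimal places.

E[S] = 2,  E[T] = 0.7
E[ST] = 1.2
Cov(S,T) = E[ST] − E[S]E[T] = 1.2 − (2)(0.7) = -0.2

-0.200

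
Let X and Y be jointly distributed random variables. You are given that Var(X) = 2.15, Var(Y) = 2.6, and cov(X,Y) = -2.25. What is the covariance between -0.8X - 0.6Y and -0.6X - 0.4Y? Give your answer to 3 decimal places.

cov(-0.8X - 0.6Y, -0.6X - 0.4Y) = (-0.8)(-0.6)Var(X) + (-0.6)(-0.4)Var(Y) + [(-0.8)(-0.4) + (-0.6)(-0.6)]cov(X,Y)
= 0.48·2.15 + 0.24·2.6 + 0.68·-2.25 = 0.126

0.126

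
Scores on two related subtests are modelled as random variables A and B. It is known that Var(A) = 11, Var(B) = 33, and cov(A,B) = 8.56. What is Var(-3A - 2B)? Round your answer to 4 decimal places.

333.7200

Var(-3A - 2B) = (-3)²·Var(A) + (-2)²·Var(B) + 2·(-3)·(-2)·cov(A,B)
= 9·11 + 4·33 + 12·8.56 = 333.72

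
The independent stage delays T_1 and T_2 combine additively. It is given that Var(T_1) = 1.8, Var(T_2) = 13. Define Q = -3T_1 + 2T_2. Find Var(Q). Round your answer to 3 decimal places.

By independence, Var(Q) = (-3)²Var(T_1) + (2)²Var(T_2)
= (-3)²·1.8 + (2)²·13 = 68.2

68.200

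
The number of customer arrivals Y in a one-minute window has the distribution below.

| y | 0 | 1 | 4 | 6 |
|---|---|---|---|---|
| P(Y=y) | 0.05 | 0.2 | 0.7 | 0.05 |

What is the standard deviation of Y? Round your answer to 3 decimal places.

1.520

E[Y] = (0)(0.05) + (1)(0.2) + (4)(0.7) + (6)(0.05) = 3.3
E[Y²] = (0)²(0.05) + (1)²(0.2) + (4)²(0.7) + (6)²(0.05) = 13.2
Var(Y) = E[Y²] − (E[Y])² = 13.2 − (3.3)² = 2.31
SD(Y) = √2.31 ≈ 1.520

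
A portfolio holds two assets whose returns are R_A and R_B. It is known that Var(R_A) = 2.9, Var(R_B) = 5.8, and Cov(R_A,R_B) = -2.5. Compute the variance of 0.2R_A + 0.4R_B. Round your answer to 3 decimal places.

Var(0.2R_A + 0.4R_B) = (0.2)²·Var(R_A) + (0.4)²·Var(R_B) + 2·(0.2)·(0.4)·Cov(R_A,R_B)
= 0.04·2.9 + 0.16·5.8 + 0.16·-2.5 = 0.644

0.644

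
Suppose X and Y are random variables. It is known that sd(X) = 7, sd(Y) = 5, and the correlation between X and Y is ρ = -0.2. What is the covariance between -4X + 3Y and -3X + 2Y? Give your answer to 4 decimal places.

var(X) = (7)² = 49;  var(Y) = (5)² = 25
cov(X,Y) = ρ·sd(X)·sd(Y) = -0.2·7·5 = -7
cov(-4X + 3Y, -3X + 2Y) = (-4)(-3)var(X) + (3)(2)var(Y) + [(-4)(2) + (3)(-3)]cov(X,Y)
= 12·49 + 6·25 + -17·-7 = 857

857.0000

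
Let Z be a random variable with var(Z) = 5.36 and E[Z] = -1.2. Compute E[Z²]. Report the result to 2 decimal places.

6.80

E[Z²] = var(Z) + (E[Z])² = 5.36 + (-1.2)² = 6.8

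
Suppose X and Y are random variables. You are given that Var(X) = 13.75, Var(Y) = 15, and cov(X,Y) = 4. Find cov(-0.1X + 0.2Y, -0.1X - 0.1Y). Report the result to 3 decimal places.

-0.203

cov(-0.1X + 0.2Y, -0.1X - 0.1Y) = (-0.1)(-0.1)Var(X) + (0.2)(-0.1)Var(Y) + [(-0.1)(-0.1) + (0.2)(-0.1)]cov(X,Y)
= 0.01·13.75 + -0.02·15 + -0.01·4 = -0.2025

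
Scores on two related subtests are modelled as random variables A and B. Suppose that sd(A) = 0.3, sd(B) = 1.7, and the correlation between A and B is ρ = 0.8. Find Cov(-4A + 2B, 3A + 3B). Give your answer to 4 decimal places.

13.8120

var(A) = (0.3)² = 0.09;  var(B) = (1.7)² = 2.89
Cov(A,B) = ρ·sd(A)·sd(B) = 0.8·0.3·1.7 = 0.408
Cov(-4A + 2B, 3A + 3B) = (-4)(3)var(A) + (2)(3)var(B) + [(-4)(3) + (2)(3)]Cov(A,B)
= -12·0.09 + 6·2.89 + -6·0.408 = 13.812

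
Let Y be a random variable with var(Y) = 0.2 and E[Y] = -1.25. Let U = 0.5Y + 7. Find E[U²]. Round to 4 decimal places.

40.6906

E[0.5Y + 7] = 0.5·-1.25 + 7 = 6.375
var(0.5Y + 7) = (0.5)²·0.2 = 0.05
E[U²] = var(U) + (E[U])² = 0.05 + (6.375)² = 40.690625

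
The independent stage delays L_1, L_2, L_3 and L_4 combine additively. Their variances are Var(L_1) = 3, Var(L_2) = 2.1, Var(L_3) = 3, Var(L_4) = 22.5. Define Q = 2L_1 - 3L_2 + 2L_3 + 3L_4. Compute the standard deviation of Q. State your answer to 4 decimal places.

By independence, Var(Q) = (2)²Var(L_1) + (-3)²Var(L_2) + (2)²Var(L_3) + (3)²Var(L_4)
= (2)²·3 + (-3)²·2.1 + (2)²·3 + (3)²·22.5 = 245.4
SD(Q) = √245.4 ≈ 15.6652

15.6652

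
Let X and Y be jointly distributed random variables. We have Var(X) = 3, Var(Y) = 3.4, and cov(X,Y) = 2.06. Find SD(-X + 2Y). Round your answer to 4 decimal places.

Var(-X + 2Y) = (-1)²·Var(X) + (2)²·Var(Y) + 2·(-1)·(2)·cov(X,Y)
= 1·3 + 4·3.4 + -4·2.06 = 8.36
SD(-X + 2Y) = √8.36 ≈ 2.8914

2.8914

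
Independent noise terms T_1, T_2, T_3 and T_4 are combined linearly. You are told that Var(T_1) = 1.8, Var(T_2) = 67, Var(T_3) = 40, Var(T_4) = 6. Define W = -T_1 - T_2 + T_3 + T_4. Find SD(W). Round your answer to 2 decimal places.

By independence, Var(W) = (-1)²Var(T_1) + (-1)²Var(T_2) + (1)²Var(T_3) + (1)²Var(T_4)
= (-1)²·1.8 + (-1)²·67 + (1)²·40 + (1)²·6 = 114.8
SD(W) = √114.8 ≈ 10.71

10.71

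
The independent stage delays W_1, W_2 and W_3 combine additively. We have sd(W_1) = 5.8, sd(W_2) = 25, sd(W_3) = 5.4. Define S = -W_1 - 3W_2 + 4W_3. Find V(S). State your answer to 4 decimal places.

6125.2000

V(W_1) = 33.64, V(W_2) = 625, V(W_3) = 29.16
By independence, V(S) = (-1)²V(W_1) + (-3)²V(W_2) + (4)²V(W_3)
= (-1)²·33.64 + (-3)²·625 + (4)²·29.16 = 6125.2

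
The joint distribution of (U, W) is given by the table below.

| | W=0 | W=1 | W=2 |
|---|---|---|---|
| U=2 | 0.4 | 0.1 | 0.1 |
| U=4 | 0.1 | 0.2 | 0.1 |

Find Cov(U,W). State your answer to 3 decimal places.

0.240

E[U] = 2.8,  E[W] = 0.7
E[UW] = 2.2
Cov(U,W) = E[UW] − E[U]E[W] = 2.2 − (2.8)(0.7) = 0.24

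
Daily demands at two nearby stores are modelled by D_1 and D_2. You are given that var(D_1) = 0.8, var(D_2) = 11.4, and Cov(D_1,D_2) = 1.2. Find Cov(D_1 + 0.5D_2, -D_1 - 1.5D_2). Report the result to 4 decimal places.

-11.7500

Cov(D_1 + 0.5D_2, -D_1 - 1.5D_2) = (1)(-1)var(D_1) + (0.5)(-1.5)var(D_2) + [(1)(-1.5) + (0.5)(-1)]Cov(D_1,D_2)
= -1·0.8 + -0.75·11.4 + -2·1.2 = -11.75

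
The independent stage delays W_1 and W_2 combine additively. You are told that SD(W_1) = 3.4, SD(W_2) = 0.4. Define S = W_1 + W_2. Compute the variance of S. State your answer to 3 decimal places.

11.720

V(W_1) = 11.56, V(W_2) = 0.16
By independence, V(S) = (1)²V(W_1) + (1)²V(W_2)
= (1)²·11.56 + (1)²·0.16 = 11.72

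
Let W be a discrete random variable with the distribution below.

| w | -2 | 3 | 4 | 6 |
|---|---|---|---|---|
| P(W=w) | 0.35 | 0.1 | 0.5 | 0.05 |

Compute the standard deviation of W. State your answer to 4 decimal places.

2.9138

E[W] = (-2)(0.35) + (3)(0.1) + (4)(0.5) + (6)(0.05) = 1.9
E[W²] = (-2)²(0.35) + (3)²(0.1) + (4)²(0.5) + (6)²(0.05) = 12.1
var(W) = E[W²] − (E[W])² = 12.1 − (1.9)² = 8.49
SD(W) = √8.49 ≈ 2.9138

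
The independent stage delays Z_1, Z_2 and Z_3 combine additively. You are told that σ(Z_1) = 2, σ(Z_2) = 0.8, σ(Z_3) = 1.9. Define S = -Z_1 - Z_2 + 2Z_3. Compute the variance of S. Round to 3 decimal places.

19.080

Var(Z_1) = 4, Var(Z_2) = 0.64, Var(Z_3) = 3.61
By independence, Var(S) = (-1)²Var(Z_1) + (-1)²Var(Z_2) + (2)²Var(Z_3)
= (-1)²·4 + (-1)²·0.64 + (2)²·3.61 = 19.08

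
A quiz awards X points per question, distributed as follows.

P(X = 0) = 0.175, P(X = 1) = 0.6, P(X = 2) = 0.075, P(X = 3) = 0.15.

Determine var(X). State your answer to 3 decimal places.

E[X] = (0)(0.175) + (1)(0.6) + (2)(0.075) + (3)(0.15) = 1.2
E[X²] = (0)²(0.175) + (1)²(0.6) + (2)²(0.075) + (3)²(0.15) = 2.25
var(X) = E[X²] − (E[X])² = 2.25 − (1.2)² = 0.81

0.810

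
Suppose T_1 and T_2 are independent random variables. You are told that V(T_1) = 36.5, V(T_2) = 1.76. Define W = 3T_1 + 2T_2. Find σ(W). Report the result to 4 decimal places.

By independence, V(W) = (3)²V(T_1) + (2)²V(T_2)
= (3)²·36.5 + (2)²·1.76 = 335.54
σ(W) = √335.54 ≈ 18.3178

18.3178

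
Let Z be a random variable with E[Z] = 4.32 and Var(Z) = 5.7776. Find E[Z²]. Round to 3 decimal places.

24.440

E[Z²] = Var(Z) + (E[Z])² = 5.7776 + (4.32)² = 24.44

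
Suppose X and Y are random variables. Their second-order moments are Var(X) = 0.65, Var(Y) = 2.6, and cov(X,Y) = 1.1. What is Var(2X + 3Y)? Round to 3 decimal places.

39.200

Var(2X + 3Y) = (2)²·Var(X) + (3)²·Var(Y) + 2·(2)·(3)·cov(X,Y)
= 4·0.65 + 9·2.6 + 12·1.1 = 39.2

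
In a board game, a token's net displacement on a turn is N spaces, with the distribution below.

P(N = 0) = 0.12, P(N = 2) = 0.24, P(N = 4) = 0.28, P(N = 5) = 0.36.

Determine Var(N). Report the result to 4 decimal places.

2.8800

E[N] = (0)(0.12) + (2)(0.24) + (4)(0.28) + (5)(0.36) = 3.4
E[N²] = (0)²(0.12) + (2)²(0.24) + (4)²(0.28) + (5)²(0.36) = 14.44
Var(N) = E[N²] − (E[N])² = 14.44 − (3.4)² = 2.88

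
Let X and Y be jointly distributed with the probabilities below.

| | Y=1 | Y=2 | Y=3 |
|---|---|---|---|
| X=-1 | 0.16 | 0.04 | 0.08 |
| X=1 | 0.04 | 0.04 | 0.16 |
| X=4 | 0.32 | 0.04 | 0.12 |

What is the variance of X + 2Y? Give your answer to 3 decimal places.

6.886

E[X] = 1.88,  E[Y] = 1.84,  E[XY] = 3.16
Var(X) = 8.2 − (1.88)² = 4.6656;  Var(Y) = 4.24 − (1.84)² = 0.8544
cov(X,Y) = 3.16 − (1.88)(1.84) = -0.2992
Var(X + 2Y) = (1)²·4.6656 + (2)²·0.8544 + 2·(1)·(2)·-0.2992 = 6.8864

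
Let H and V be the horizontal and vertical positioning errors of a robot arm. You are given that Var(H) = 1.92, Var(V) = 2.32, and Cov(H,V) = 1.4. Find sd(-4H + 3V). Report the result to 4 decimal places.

Var(-4H + 3V) = (-4)²·Var(H) + (3)²·Var(V) + 2·(-4)·(3)·Cov(H,V)
= 16·1.92 + 9·2.32 + -24·1.4 = 18
sd(-4H + 3V) = √18 ≈ 4.2426

4.2426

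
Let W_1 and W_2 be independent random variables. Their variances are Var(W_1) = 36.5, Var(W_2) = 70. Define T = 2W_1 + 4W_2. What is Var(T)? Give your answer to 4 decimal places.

1266.0000

By independence, Var(T) = (2)²Var(W_1) + (4)²Var(W_2)
= (2)²·36.5 + (4)²·70 = 1266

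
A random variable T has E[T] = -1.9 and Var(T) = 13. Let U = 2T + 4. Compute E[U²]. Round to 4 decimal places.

52.0400

E[2T + 4] = 2·-1.9 + 4 = 0.2
Var(2T + 4) = (2)²·13 = 52
E[U²] = Var(U) + (E[U])² = 52 + (0.2)² = 52.04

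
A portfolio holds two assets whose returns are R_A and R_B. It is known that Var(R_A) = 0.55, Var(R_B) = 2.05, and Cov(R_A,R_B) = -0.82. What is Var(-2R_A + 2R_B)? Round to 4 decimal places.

16.9600

Var(-2R_A + 2R_B) = (-2)²·Var(R_A) + (2)²·Var(R_B) + 2·(-2)·(2)·Cov(R_A,R_B)
= 4·0.55 + 4·2.05 + -8·-0.82 = 16.96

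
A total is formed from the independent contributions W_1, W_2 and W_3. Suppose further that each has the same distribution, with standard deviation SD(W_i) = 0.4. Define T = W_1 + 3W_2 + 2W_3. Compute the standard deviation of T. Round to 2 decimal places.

var(W_i) = (0.4)² = 0.16
By independence, var(T) = (1)²var(W_1) + (3)²var(W_2) + (2)²var(W_3)
= (1)²·0.16 + (3)²·0.16 + (2)²·0.16 = 2.24
SD(T) = √2.24 ≈ 1.50

1.50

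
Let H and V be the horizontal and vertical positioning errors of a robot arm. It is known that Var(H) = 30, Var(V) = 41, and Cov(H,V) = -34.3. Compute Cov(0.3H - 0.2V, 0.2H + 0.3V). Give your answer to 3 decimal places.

-2.375

Cov(0.3H - 0.2V, 0.2H + 0.3V) = (0.3)(0.2)Var(H) + (-0.2)(0.3)Var(V) + [(0.3)(0.3) + (-0.2)(0.2)]Cov(H,V)
= 0.06·30 + -0.06·41 + 0.05·-34.3 = -2.375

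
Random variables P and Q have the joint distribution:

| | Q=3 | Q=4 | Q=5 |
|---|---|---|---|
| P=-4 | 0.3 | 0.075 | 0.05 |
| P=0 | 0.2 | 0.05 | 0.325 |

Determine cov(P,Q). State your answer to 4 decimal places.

0.7875

E[P] = -1.7,  E[Q] = 3.875
E[PQ] = -5.8
cov(P,Q) = E[PQ] − E[P]E[Q] = -5.8 − (-1.7)(3.875) = 0.7875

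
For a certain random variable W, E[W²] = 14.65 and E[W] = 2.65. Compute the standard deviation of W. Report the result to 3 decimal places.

2.762

Var(W) = 14.65 − (2.65)² = 7.6275
σ(W) = √7.6275 ≈ 2.762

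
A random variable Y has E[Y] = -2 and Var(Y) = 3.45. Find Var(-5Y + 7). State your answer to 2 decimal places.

Var(-5Y + 7) = (-5)²·Var(Y) = 25·3.45 = 86.25

86.25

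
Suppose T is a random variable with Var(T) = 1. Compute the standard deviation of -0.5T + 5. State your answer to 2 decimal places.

Var(-0.5T + 5) = (-0.5)²·1 = 0.25
SD(-0.5T + 5) = √0.25 ≈ 0.50

0.50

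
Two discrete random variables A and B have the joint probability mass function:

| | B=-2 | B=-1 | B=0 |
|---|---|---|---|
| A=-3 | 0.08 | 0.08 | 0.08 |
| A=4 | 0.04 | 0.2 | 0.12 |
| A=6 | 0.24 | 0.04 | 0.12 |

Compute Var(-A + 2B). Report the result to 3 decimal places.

16.400

E[A] = 3.12,  E[B] = -1.04,  E[AB] = -3.52
Var(A) = 22.32 − (3.12)² = 12.5856;  Var(B) = 1.76 − (-1.04)² = 0.6784
Cov(A,B) = -3.52 − (3.12)(-1.04) = -0.2752
Var(-A + 2B) = (-1)²·12.5856 + (2)²·0.6784 + 2·(-1)·(2)·-0.2752 = 16.4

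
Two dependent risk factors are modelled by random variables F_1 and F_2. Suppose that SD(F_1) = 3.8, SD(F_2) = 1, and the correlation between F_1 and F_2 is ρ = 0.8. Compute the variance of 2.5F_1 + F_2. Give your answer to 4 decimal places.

Var(F_1) = (3.8)² = 14.44;  Var(F_2) = (1)² = 1
cov(F_1,F_2) = ρ·SD(F_1)·SD(F_2) = 0.8·3.8·1 = 3.04
Var(2.5F_1 + F_2) = (2.5)²·Var(F_1) + (1)²·Var(F_2) + 2·(2.5)·(1)·cov(F_1,F_2)
= 6.25·14.44 + 1·1 + 5·3.04 = 106.45

106.4500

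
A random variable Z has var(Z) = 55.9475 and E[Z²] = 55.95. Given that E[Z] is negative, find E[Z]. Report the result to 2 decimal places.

(E[Z])² = E[Z²] − var(Z) = 55.95 − 55.9475 = 0.0025
E[Z] = −√0.0025 = -0.05

-0.05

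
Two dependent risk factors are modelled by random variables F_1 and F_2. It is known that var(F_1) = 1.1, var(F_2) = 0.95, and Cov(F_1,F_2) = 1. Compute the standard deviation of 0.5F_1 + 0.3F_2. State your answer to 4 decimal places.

var(0.5F_1 + 0.3F_2) = (0.5)²·var(F_1) + (0.3)²·var(F_2) + 2·(0.5)·(0.3)·Cov(F_1,F_2)
= 0.25·1.1 + 0.09·0.95 + 0.3·1 = 0.6605
σ(0.5F_1 + 0.3F_2) = √0.6605 ≈ 0.8127

0.8127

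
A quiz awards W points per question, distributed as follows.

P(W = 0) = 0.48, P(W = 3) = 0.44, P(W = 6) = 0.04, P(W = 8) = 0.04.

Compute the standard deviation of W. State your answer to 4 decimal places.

E[W] = (0)(0.48) + (3)(0.44) + (6)(0.04) + (8)(0.04) = 1.88
E[W²] = (0)²(0.48) + (3)²(0.44) + (6)²(0.04) + (8)²(0.04) = 7.96
Var(W) = E[W²] − (E[W])² = 7.96 − (1.88)² = 4.4256
SD(W) = √4.4256 ≈ 2.1037

2.1037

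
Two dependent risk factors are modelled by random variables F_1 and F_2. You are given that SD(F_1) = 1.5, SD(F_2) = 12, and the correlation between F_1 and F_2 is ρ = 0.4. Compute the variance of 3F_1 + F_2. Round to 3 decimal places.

var(F_1) = (1.5)² = 2.25;  var(F_2) = (12)² = 144
Cov(F_1,F_2) = ρ·SD(F_1)·SD(F_2) = 0.4·1.5·12 = 7.2
var(3F_1 + F_2) = (3)²·var(F_1) + (1)²·var(F_2) + 2·(3)·(1)·Cov(F_1,F_2)
= 9·2.25 + 1·144 + 6·7.2 = 207.45

207.450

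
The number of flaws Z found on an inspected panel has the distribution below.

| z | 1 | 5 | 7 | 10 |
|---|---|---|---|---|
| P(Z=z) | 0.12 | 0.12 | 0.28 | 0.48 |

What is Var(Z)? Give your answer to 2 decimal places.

8.89

E[Z] = (1)(0.12) + (5)(0.12) + (7)(0.28) + (10)(0.48) = 7.48
E[Z²] = (1)²(0.12) + (5)²(0.12) + (7)²(0.28) + (10)²(0.48) = 64.84
Var(Z) = E[Z²] − (E[Z])² = 64.84 − (7.48)² = 8.8896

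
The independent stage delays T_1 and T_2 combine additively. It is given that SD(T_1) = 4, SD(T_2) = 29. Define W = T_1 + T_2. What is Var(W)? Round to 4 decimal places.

857.0000

Var(T_1) = 16, Var(T_2) = 841
By independence, Var(W) = (1)²Var(T_1) + (1)²Var(T_2)
= (1)²·16 + (1)²·841 = 857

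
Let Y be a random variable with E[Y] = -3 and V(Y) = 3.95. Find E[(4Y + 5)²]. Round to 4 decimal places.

E[4Y + 5] = 4·-3 + 5 = -7
V(4Y + 5) = (4)²·3.95 = 63.2
E[(4Y + 5)²] = V((4Y + 5)) + (E[(4Y + 5)])² = 63.2 + (-7)² = 112.2

112.2000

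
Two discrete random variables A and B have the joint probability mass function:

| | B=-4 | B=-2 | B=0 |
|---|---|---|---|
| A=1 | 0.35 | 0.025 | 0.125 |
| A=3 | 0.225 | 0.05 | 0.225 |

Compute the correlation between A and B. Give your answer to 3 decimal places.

E[A] = 2,  E[B] = -2.45
E[AB] = -4.45
cov(A,B) = E[AB] − E[A]E[B] = -4.45 − (2)(-2.45) = 0.45
Var(A) = 1,  Var(B) = 3.4975
ρ = 0.45 / √(1·3.4975) ≈ 0.241

0.241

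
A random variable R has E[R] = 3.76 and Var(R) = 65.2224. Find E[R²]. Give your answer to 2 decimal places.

E[R²] = Var(R) + (E[R])² = 65.2224 + (3.76)² = 79.36

79.36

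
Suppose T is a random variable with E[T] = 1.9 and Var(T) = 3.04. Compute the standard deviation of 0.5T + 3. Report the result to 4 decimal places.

0.8718

Var(0.5T + 3) = (0.5)²·3.04 = 0.76
sd(0.5T + 3) = √0.76 ≈ 0.8718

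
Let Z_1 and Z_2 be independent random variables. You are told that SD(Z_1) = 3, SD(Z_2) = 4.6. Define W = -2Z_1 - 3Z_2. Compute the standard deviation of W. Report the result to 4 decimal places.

15.0479

Var(Z_1) = 9, Var(Z_2) = 21.16
By independence, Var(W) = (-2)²Var(Z_1) + (-3)²Var(Z_2)
= (-2)²·9 + (-3)²·21.16 = 226.44
SD(W) = √226.44 ≈ 15.0479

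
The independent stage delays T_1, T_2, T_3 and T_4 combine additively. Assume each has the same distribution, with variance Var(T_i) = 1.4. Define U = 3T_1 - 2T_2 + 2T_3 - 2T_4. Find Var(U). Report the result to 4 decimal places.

By independence, Var(U) = (3)²Var(T_1) + (-2)²Var(T_2) + (2)²Var(T_3) + (-2)²Var(T_4)
= (3)²·1.4 + (-2)²·1.4 + (2)²·1.4 + (-2)²·1.4 = 29.4

29.4000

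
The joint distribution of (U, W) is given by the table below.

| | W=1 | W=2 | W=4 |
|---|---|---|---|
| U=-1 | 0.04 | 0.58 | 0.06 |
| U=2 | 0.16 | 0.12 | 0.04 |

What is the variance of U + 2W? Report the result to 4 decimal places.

3.3984

E[U] = -0.04,  E[W] = 2,  E[UW] = -0.32
Var(U) = 1.96 − (-0.04)² = 1.9584;  Var(W) = 4.6 − (2)² = 0.6
cov(U,W) = -0.32 − (-0.04)(2) = -0.24
Var(U + 2W) = (1)²·1.9584 + (2)²·0.6 + 2·(1)·(2)·-0.24 = 3.3984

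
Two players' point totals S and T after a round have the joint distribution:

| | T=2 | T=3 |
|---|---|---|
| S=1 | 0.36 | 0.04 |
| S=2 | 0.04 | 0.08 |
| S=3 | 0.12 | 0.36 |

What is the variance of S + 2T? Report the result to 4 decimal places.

2.9984

E[S] = 2.08,  E[T] = 2.48,  E[ST] = 5.44
Var(S) = 5.2 − (2.08)² = 0.8736;  Var(T) = 6.4 − (2.48)² = 0.2496
cov(S,T) = 5.44 − (2.08)(2.48) = 0.2816
Var(S + 2T) = (1)²·0.8736 + (2)²·0.2496 + 2·(1)·(2)·0.2816 = 2.9984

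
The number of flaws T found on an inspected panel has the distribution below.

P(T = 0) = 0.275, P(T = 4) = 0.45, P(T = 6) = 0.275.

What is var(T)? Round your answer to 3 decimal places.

5.198

E[T] = (0)(0.275) + (4)(0.45) + (6)(0.275) = 3.45
E[T²] = (0)²(0.275) + (4)²(0.45) + (6)²(0.275) = 17.1
var(T) = E[T²] − (E[T])² = 17.1 − (3.45)² = 5.1975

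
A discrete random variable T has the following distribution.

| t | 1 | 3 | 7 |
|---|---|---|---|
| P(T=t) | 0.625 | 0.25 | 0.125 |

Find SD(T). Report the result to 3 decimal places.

E[T] = (1)(0.625) + (3)(0.25) + (7)(0.125) = 2.25
E[T²] = (1)²(0.625) + (3)²(0.25) + (7)²(0.125) = 9
Var(T) = E[T²] − (E[T])² = 9 − (2.25)² = 3.9375
SD(T) = √3.9375 ≈ 1.984

1.984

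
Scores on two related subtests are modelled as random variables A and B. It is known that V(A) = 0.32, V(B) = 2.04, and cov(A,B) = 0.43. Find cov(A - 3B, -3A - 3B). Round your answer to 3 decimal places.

cov(A - 3B, -3A - 3B) = (1)(-3)V(A) + (-3)(-3)V(B) + [(1)(-3) + (-3)(-3)]cov(A,B)
= -3·0.32 + 9·2.04 + 6·0.43 = 19.98

19.980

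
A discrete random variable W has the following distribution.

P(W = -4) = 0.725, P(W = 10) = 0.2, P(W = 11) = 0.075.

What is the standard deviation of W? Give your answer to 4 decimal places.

6.3773

E[W] = (-4)(0.725) + (10)(0.2) + (11)(0.075) = -0.075
E[W²] = (-4)²(0.725) + (10)²(0.2) + (11)²(0.075) = 40.675
var(W) = E[W²] − (E[W])² = 40.675 − (-0.075)² = 40.669375
sd(W) = √40.669375 ≈ 6.3773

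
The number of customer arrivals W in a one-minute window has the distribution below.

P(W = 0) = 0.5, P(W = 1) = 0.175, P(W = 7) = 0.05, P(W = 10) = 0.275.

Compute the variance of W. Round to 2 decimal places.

E[W] = (0)(0.5) + (1)(0.175) + (7)(0.05) + (10)(0.275) = 3.275
E[W²] = (0)²(0.5) + (1)²(0.175) + (7)²(0.05) + (10)²(0.275) = 30.125
Var(W) = E[W²] − (E[W])² = 30.125 − (3.275)² = 19.399375

19.40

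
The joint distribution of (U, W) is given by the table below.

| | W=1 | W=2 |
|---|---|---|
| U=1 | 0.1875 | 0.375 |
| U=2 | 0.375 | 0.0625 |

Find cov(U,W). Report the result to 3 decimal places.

E[U] = 1.4375,  E[W] = 1.4375
E[UW] = 1.9375
cov(U,W) = E[UW] − E[U]E[W] = 1.9375 − (1.4375)(1.4375) = -0.12890625

-0.129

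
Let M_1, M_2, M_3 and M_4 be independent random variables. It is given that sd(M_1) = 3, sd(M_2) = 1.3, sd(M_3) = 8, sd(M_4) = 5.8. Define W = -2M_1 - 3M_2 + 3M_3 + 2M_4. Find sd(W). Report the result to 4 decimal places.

Var(M_1) = 9, Var(M_2) = 1.69, Var(M_3) = 64, Var(M_4) = 33.64
By independence, Var(W) = (-2)²Var(M_1) + (-3)²Var(M_2) + (3)²Var(M_3) + (2)²Var(M_4)
= (-2)²·9 + (-3)²·1.69 + (3)²·64 + (2)²·33.64 = 761.77
sd(W) = √761.77 ≈ 27.6002

27.6002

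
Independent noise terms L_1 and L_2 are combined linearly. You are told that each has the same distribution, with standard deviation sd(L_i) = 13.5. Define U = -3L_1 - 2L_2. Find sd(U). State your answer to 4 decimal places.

V(L_i) = (13.5)² = 182.25
By independence, V(U) = (-3)²V(L_1) + (-2)²V(L_2)
= (-3)²·182.25 + (-2)²·182.25 = 2369.25
sd(U) = √2369.25 ≈ 48.6749

48.6749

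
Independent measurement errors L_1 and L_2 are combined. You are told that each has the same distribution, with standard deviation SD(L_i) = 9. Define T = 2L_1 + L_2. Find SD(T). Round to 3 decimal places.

20.125

Var(L_i) = (9)² = 81
By independence, Var(T) = (2)²Var(L_1) + (1)²Var(L_2)
= (2)²·81 + (1)²·81 = 405
SD(T) = √405 ≈ 20.125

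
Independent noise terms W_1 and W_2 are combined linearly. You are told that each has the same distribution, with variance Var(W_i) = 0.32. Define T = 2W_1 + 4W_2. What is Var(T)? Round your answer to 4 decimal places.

By independence, Var(T) = (2)²Var(W_1) + (4)²Var(W_2)
= (2)²·0.32 + (4)²·0.32 = 6.4

6.4000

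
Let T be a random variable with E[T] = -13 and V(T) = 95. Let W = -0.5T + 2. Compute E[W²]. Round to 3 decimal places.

E[-0.5T + 2] = -0.5·-13 + 2 = 8.5
V(-0.5T + 2) = (-0.5)²·95 = 23.75
E[W²] = V(W) + (E[W])² = 23.75 + (8.5)² = 96

96.000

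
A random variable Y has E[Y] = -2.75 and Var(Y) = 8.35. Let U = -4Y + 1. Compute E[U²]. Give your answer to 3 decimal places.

277.600

E[-4Y + 1] = -4·-2.75 + 1 = 12
Var(-4Y + 1) = (-4)²·8.35 = 133.6
E[U²] = Var(U) + (E[U])² = 133.6 + (12)² = 277.6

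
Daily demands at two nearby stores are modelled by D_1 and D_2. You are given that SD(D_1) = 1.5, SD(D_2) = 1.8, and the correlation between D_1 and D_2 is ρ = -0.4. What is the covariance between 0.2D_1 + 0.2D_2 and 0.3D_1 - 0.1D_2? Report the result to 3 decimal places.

Var(D_1) = (1.5)² = 2.25;  Var(D_2) = (1.8)² = 3.24
Cov(D_1,D_2) = ρ·SD(D_1)·SD(D_2) = -0.4·1.5·1.8 = -1.08
Cov(0.2D_1 + 0.2D_2, 0.3D_1 - 0.1D_2) = (0.2)(0.3)Var(D_1) + (0.2)(-0.1)Var(D_2) + [(0.2)(-0.1) + (0.2)(0.3)]Cov(D_1,D_2)
= 0.06·2.25 + -0.02·3.24 + 0.04·-1.08 = 0.027

0.027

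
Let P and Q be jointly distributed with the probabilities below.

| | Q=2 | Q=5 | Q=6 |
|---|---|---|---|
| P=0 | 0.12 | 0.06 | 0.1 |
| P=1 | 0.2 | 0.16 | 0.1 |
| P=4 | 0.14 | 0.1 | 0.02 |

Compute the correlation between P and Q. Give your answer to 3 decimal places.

-0.135

E[P] = 1.5,  E[Q] = 3.84
E[PQ] = 5.4
Cov(P,Q) = E[PQ] − E[P]E[Q] = 5.4 − (1.5)(3.84) = -0.36
Var(P) = 2.37,  Var(Q) = 3.0144
ρ = -0.36 / √(2.37·3.0144) ≈ -0.135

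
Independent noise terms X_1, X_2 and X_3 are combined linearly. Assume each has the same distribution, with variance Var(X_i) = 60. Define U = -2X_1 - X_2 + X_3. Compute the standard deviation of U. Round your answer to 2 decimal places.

18.97

By independence, Var(U) = (-2)²Var(X_1) + (-1)²Var(X_2) + (1)²Var(X_3)
= (-2)²·60 + (-1)²·60 + (1)²·60 = 360
sd(U) = √360 ≈ 18.97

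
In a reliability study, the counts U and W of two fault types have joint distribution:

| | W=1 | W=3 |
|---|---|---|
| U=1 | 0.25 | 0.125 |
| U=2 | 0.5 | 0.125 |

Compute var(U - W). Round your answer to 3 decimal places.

E[U] = 1.625,  E[W] = 1.5,  E[UW] = 2.375
var(U) = 2.875 − (1.625)² = 0.234375;  var(W) = 3 − (1.5)² = 0.75
Cov(U,W) = 2.375 − (1.625)(1.5) = -0.0625
var(U - W) = (1)²·0.234375 + (-1)²·0.75 + 2·(1)·(-1)·-0.0625 = 1.109375

1.109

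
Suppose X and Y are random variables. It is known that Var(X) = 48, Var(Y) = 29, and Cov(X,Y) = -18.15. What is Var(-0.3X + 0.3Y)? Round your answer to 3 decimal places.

Var(-0.3X + 0.3Y) = (-0.3)²·Var(X) + (0.3)²·Var(Y) + 2·(-0.3)·(0.3)·Cov(X,Y)
= 0.09·48 + 0.09·29 + -0.18·-18.15 = 10.197

10.197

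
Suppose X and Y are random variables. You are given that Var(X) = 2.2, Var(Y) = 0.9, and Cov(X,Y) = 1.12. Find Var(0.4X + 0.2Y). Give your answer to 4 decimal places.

0.5672

Var(0.4X + 0.2Y) = (0.4)²·Var(X) + (0.2)²·Var(Y) + 2·(0.4)·(0.2)·Cov(X,Y)
= 0.16·2.2 + 0.04·0.9 + 0.16·1.12 = 0.5672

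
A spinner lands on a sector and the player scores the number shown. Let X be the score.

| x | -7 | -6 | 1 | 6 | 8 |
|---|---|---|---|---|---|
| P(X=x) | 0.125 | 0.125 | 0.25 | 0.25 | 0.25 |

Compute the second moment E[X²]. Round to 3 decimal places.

35.875

E[X²] = (-7)²(0.125) + (-6)²(0.125) + (1)²(0.25) + (6)²(0.25) + (8)²(0.25) = 35.875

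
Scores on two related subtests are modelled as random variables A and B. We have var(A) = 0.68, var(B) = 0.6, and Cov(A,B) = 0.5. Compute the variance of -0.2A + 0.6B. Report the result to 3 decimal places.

var(-0.2A + 0.6B) = (-0.2)²·var(A) + (0.6)²·var(B) + 2·(-0.2)·(0.6)·Cov(A,B)
= 0.04·0.68 + 0.36·0.6 + -0.24·0.5 = 0.1232

0.123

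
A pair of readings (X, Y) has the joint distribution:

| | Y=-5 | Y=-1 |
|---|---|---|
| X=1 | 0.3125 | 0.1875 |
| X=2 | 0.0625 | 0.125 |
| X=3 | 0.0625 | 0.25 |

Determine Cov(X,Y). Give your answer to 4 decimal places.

E[X] = 1.8125,  E[Y] = -2.75
E[XY] = -4.3125
Cov(X,Y) = E[XY] − E[X]E[Y] = -4.3125 − (1.8125)(-2.75) = 0.671875

0.6719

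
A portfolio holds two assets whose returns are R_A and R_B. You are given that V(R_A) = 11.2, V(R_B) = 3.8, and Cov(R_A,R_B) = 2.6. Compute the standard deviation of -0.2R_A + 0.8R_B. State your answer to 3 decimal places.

1.431

V(-0.2R_A + 0.8R_B) = (-0.2)²·V(R_A) + (0.8)²·V(R_B) + 2·(-0.2)·(0.8)·Cov(R_A,R_B)
= 0.04·11.2 + 0.64·3.8 + -0.32·2.6 = 2.048
σ(-0.2R_A + 0.8R_B) = √2.048 ≈ 1.431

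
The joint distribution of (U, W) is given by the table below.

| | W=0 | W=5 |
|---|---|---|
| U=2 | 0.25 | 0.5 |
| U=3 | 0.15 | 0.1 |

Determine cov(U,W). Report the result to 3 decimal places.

-0.250

E[U] = 2.25,  E[W] = 3
E[UW] = 6.5
cov(U,W) = E[UW] − E[U]E[W] = 6.5 − (2.25)(3) = -0.25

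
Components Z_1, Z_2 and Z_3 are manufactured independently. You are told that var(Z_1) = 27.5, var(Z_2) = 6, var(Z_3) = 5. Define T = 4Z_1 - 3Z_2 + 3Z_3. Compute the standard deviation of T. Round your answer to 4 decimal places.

By independence, var(T) = (4)²var(Z_1) + (-3)²var(Z_2) + (3)²var(Z_3)
= (4)²·27.5 + (-3)²·6 + (3)²·5 = 539
SD(T) = √539 ≈ 23.2164

23.2164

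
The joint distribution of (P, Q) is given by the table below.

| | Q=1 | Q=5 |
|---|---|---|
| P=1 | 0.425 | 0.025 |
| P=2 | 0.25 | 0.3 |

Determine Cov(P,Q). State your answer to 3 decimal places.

E[P] = 1.55,  E[Q] = 2.3
E[PQ] = 4.05
Cov(P,Q) = E[PQ] − E[P]E[Q] = 4.05 − (1.55)(2.3) = 0.485

0.485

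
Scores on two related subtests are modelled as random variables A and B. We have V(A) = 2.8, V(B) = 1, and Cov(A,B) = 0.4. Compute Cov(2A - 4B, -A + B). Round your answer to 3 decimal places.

-7.200

Cov(2A - 4B, -A + B) = (2)(-1)V(A) + (-4)(1)V(B) + [(2)(1) + (-4)(-1)]Cov(A,B)
= -2·2.8 + -4·1 + 6·0.4 = -7.2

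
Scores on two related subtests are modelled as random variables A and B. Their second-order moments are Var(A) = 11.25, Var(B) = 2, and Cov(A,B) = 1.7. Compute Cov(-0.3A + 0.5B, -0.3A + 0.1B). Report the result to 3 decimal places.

0.807

Cov(-0.3A + 0.5B, -0.3A + 0.1B) = (-0.3)(-0.3)Var(A) + (0.5)(0.1)Var(B) + [(-0.3)(0.1) + (0.5)(-0.3)]Cov(A,B)
= 0.09·11.25 + 0.05·2 + -0.18·1.7 = 0.8065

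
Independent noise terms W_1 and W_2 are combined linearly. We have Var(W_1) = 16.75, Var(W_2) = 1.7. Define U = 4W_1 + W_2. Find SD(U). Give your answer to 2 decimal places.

16.42

By independence, Var(U) = (4)²Var(W_1) + (1)²Var(W_2)
= (4)²·16.75 + (1)²·1.7 = 269.7
SD(U) = √269.7 ≈ 16.42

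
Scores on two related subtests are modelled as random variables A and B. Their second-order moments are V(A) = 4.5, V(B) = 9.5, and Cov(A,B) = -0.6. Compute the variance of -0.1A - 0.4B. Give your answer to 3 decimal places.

1.517

V(-0.1A - 0.4B) = (-0.1)²·V(A) + (-0.4)²·V(B) + 2·(-0.1)·(-0.4)·Cov(A,B)
= 0.01·4.5 + 0.16·9.5 + 0.08·-0.6 = 1.517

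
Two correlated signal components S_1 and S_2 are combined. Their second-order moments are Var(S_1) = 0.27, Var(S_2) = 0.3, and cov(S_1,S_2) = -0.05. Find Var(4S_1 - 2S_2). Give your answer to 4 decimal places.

Var(4S_1 - 2S_2) = (4)²·Var(S_1) + (-2)²·Var(S_2) + 2·(4)·(-2)·cov(S_1,S_2)
= 16·0.27 + 4·0.3 + -16·-0.05 = 6.32

6.3200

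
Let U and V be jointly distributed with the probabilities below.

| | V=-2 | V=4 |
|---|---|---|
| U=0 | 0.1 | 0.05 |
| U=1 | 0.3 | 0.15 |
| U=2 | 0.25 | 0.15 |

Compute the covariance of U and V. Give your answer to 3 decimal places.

0.075

E[U] = 1.25,  E[V] = 0.1
E[UV] = 0.2
Cov(U,V) = E[UV] − E[U]E[V] = 0.2 − (1.25)(0.1) = 0.075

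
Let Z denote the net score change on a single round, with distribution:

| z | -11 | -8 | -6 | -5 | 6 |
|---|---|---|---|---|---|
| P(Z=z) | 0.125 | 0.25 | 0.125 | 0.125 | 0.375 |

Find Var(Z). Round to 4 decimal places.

E[Z] = (-11)(0.125) + (-8)(0.25) + (-6)(0.125) + (-5)(0.125) + (6)(0.375) = -2.5
E[Z²] = (-11)²(0.125) + (-8)²(0.25) + (-6)²(0.125) + (-5)²(0.125) + (6)²(0.375) = 52.25
Var(Z) = E[Z²] − (E[Z])² = 52.25 − (-2.5)² = 46

46.0000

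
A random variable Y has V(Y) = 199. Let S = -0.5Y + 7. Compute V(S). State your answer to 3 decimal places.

49.750

V(-0.5Y + 7) = (-0.5)²·V(Y) = 0.25·199 = 49.75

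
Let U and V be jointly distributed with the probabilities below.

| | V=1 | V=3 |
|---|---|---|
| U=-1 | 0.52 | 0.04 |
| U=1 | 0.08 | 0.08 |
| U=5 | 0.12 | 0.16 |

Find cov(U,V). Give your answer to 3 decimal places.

E[U] = 1,  E[V] = 1.56
E[UV] = 2.68
cov(U,V) = E[UV] − E[U]E[V] = 2.68 − (1)(1.56) = 1.12

1.120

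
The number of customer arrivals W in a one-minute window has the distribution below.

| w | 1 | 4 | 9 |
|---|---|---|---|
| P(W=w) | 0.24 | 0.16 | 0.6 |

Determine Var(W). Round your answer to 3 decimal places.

E[W] = (1)(0.24) + (4)(0.16) + (9)(0.6) = 6.28
E[W²] = (1)²(0.24) + (4)²(0.16) + (9)²(0.6) = 51.4
Var(W) = E[W²] − (E[W])² = 51.4 − (6.28)² = 11.9616

11.962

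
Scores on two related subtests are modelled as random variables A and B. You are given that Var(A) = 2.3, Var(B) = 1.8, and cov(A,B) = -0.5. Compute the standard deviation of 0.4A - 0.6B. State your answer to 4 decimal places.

1.1207

Var(0.4A - 0.6B) = (0.4)²·Var(A) + (-0.6)²·Var(B) + 2·(0.4)·(-0.6)·cov(A,B)
= 0.16·2.3 + 0.36·1.8 + -0.48·-0.5 = 1.256
SD(0.4A - 0.6B) = √1.256 ≈ 1.1207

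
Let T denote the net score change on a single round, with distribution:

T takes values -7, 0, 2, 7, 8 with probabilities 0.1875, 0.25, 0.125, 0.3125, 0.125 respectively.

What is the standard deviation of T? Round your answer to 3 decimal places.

5.337

E[T] = (-7)(0.1875) + (0)(0.25) + (2)(0.125) + (7)(0.3125) + (8)(0.125) = 2.125
E[T²] = (-7)²(0.1875) + (0)²(0.25) + (2)²(0.125) + (7)²(0.3125) + (8)²(0.125) = 33
Var(T) = E[T²] − (E[T])² = 33 − (2.125)² = 28.484375
sd(T) = √28.484375 ≈ 5.337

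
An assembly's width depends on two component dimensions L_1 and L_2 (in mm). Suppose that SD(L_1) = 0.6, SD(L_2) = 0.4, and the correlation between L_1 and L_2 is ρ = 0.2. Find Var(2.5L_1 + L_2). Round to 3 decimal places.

Var(L_1) = (0.6)² = 0.36;  Var(L_2) = (0.4)² = 0.16
cov(L_1,L_2) = ρ·SD(L_1)·SD(L_2) = 0.2·0.6·0.4 = 0.048
Var(2.5L_1 + L_2) = (2.5)²·Var(L_1) + (1)²·Var(L_2) + 2·(2.5)·(1)·cov(L_1,L_2)
= 6.25·0.36 + 1·0.16 + 5·0.048 = 2.65

2.650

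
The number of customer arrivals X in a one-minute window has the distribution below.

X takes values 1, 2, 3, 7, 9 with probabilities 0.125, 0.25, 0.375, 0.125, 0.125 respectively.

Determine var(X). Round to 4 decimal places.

6.6875

E[X] = (1)(0.125) + (2)(0.25) + (3)(0.375) + (7)(0.125) + (9)(0.125) = 3.75
E[X²] = (1)²(0.125) + (2)²(0.25) + (3)²(0.375) + (7)²(0.125) + (9)²(0.125) = 20.75
var(X) = E[X²] − (E[X])² = 20.75 − (3.75)² = 6.6875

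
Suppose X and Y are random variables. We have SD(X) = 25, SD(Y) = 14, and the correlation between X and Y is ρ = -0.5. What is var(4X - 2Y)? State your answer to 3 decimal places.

13584.000

var(X) = (25)² = 625;  var(Y) = (14)² = 196
Cov(X,Y) = ρ·SD(X)·SD(Y) = -0.5·25·14 = -175
var(4X - 2Y) = (4)²·var(X) + (-2)²·var(Y) + 2·(4)·(-2)·Cov(X,Y)
= 16·625 + 4·196 + -16·-175 = 13584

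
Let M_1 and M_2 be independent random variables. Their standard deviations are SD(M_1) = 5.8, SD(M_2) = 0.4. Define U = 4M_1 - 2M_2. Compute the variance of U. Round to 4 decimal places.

Var(M_1) = 33.64, Var(M_2) = 0.16
By independence, Var(U) = (4)²Var(M_1) + (-2)²Var(M_2)
= (4)²·33.64 + (-2)²·0.16 = 538.88

538.8800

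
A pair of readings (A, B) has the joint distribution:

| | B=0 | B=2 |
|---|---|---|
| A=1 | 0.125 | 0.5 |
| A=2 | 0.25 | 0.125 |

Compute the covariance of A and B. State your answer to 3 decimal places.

E[A] = 1.375,  E[B] = 1.25
E[AB] = 1.5
cov(A,B) = E[AB] − E[A]E[B] = 1.5 − (1.375)(1.25) = -0.21875

-0.219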